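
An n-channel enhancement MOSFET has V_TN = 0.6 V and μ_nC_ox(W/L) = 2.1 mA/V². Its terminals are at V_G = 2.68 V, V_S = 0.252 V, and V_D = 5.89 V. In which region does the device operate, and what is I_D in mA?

Saturation; I_D = 3.51 mA

V_GS = V_G − V_S = 2.68 − 0.252 = 2.43 V; V_DS = V_D − V_S = 5.89 − 0.252 = 5.64 V.
V_ov = V_GS − V_TN = 2.43 − 0.6 = 1.83 V.
Since V_DS = 5.64 V ≥ V_ov = 1.83 V, the device is in saturation.
I_D = ½ k_n V_ov² = 0.5 × 2.1 × 1.83² = 3.51 mA.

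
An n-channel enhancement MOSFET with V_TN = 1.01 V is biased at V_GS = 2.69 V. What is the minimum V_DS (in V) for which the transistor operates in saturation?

V_DS,sat = 1.68 V

The boundary between triode and saturation is V_DS = V_GS − V_TN = V_ov.
V_ov = 2.69 − 1.01 = 1.68 V.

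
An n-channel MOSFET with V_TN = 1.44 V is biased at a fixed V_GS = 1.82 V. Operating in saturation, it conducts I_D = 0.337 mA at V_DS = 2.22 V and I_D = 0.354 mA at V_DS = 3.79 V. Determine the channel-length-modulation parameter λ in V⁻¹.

λ = 0.0346 V⁻¹

With V_GS fixed, I_D ∝ (1 + λ V_DS) in saturation, so I_D2/I_D1 = (1 + λ V_DS2)/(1 + λ V_DS1).
0.354/0.337 = 1.05 = (1 + 3.79 λ)/(1 + 2.22 λ).
Solving: λ (I_D1 V_DS2 − I_D2 V_DS1) = I_D2 − I_D1, so λ = (0.354 − 0.337) / (0.337 × 3.79 − 0.354 × 2.22) = 0.017 / 0.491 = 0.0346 V⁻¹.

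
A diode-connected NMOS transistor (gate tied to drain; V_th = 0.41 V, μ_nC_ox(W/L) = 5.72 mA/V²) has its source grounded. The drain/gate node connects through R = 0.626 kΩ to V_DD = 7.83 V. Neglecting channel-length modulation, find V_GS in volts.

With gate tied to drain, V_GS = V_DS ≥ V_GS − V_th, so the device is in saturation.
KCL at the drain: ½ k_n (V_GS − V_th)² = (V_DD − V_GS)/R.
Let x = V_GS − 0.41. Then 1.79 x² + x − 7.42 = 0, giving x = 1.78 V (positive root), so V_GS = 2.19 V.
I_D = (V_DD − V_GS)/R = (7.83 − 2.19) / 0.626 = 9.02 mA.

V_GS = 2.19 V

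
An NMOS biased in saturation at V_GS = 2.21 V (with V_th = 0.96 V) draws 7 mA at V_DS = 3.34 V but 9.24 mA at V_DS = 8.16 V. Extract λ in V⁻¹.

With V_GS fixed, I_D ∝ (1 + λ V_DS) in saturation, so I_D2/I_D1 = (1 + λ V_DS2)/(1 + λ V_DS1).
9.24/7 = 1.32 = (1 + 8.16 λ)/(1 + 3.34 λ).
Solving: λ (I_D1 V_DS2 − I_D2 V_DS1) = I_D2 − I_D1, so λ = (9.24 − 7) / (7 × 8.16 − 9.24 × 3.34) = 2.24 / 26.3 = 0.0853 V⁻¹.

λ = 0.0853 V⁻¹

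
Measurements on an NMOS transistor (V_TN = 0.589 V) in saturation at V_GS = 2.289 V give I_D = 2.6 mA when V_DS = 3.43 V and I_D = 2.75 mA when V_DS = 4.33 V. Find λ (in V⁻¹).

With V_GS fixed, I_D ∝ (1 + λ V_DS) in saturation, so I_D2/I_D1 = (1 + λ V_DS2)/(1 + λ V_DS1).
2.75/2.6 = 1.058 = (1 + 4.33 λ)/(1 + 3.43 λ).
Solving: λ (I_D1 V_DS2 − I_D2 V_DS1) = I_D2 − I_D1, so λ = (2.75 − 2.6) / (2.6 × 4.33 − 2.75 × 3.43) = 0.15 / 1.83 = 0.0822 V⁻¹.

λ = 0.0822 V⁻¹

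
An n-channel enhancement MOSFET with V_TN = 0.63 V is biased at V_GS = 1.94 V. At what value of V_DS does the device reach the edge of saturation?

The boundary between triode and saturation is V_DS = V_GS − V_TN = V_ov.
V_ov = 1.94 − 0.63 = 1.31 V.

V_DS,sat = 1.31 V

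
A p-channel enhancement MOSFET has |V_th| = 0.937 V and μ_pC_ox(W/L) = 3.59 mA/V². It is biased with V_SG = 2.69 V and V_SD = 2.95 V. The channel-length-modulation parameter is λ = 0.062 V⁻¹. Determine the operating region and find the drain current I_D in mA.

Saturation; I_D = 6.52 mA

V_ov = V_SG − |V_th| = 2.69 − 0.937 = 1.75 V.
Since V_SD = 2.95 V ≥ V_ov = 1.75 V, the device is in saturation.
I_D = ½ k_p V_ov² (1 + λ V_SD) = 0.5 × 3.59 × 1.75² × (1 + 0.062 × 2.95) = 6.52 mA.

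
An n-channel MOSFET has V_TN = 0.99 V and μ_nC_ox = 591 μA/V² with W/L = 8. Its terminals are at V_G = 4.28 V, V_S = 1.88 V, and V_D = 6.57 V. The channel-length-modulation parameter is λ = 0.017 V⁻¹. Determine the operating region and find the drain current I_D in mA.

V_GS = V_G − V_S = 4.28 − 1.88 = 2.4 V; V_DS = V_D − V_S = 6.57 − 1.88 = 4.69 V.
k_n = μ_nC_ox · (W/L) = 4.728 mA/V².
V_ov = V_GS − V_TN = 2.4 − 0.99 = 1.41 V.
Since V_DS = 4.69 V ≥ V_ov = 1.41 V, the device is in saturation.
I_D = ½ k_n V_ov² (1 + λ V_DS) = 0.5 × 4.728 × 1.41² × (1 + 0.017 × 4.69) = 5.07 mA.

Saturation; I_D = 5.07 mA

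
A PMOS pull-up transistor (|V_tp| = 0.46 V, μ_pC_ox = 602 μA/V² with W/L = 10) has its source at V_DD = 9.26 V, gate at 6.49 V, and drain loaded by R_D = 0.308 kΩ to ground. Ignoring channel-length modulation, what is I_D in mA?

I_D = 16.1 mA

V_SG = V_DD − V_G = 9.26 − 6.49 = 2.77 V, so V_ov = 2.77 − 0.46 = 2.31 V.
k_p = μ_pC_ox · (W/L) = 6.02 mA/V².
Assume saturation: I_D = ½ k_p V_ov² = 0.5 × 6.02 × 2.31² = 16.1 mA, giving V_SD = V_DD − I_D R_D = 9.26 − 16.1 × 0.308 = 4.31 V.
V_SD = 4.31 V ≥ V_ov = 2.31 V, confirming saturation.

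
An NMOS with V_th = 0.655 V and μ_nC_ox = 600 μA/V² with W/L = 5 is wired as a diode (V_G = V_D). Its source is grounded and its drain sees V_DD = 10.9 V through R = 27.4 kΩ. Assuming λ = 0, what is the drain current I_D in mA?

I_D = 0.356 mA

With gate tied to drain, V_GS = V_DS ≥ V_GS − V_th, so the device is in saturation.
k_n = μ_nC_ox · (W/L) = 3 mA/V².
KCL at the drain: ½ k_n (V_GS − V_th)² = (V_DD − V_GS)/R.
Let x = V_GS − 0.655. Then 41.1 x² + x − 10.25 = 0, giving x = 0.487 V (positive root), so V_GS = 1.14 V.
I_D = (V_DD − V_GS)/R = (10.9 − 1.14) / 27.4 = 0.356 mA.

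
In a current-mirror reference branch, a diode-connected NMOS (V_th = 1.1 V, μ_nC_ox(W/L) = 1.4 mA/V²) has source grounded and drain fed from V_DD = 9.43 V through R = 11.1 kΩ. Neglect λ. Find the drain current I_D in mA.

I_D = 0.663 mA

With gate tied to drain, V_GS = V_DS ≥ V_GS − V_th, so the device is in saturation.
KCL at the drain: ½ k_n (V_GS − V_th)² = (V_DD − V_GS)/R.
Let x = V_GS − 1.1. Then 7.77 x² + x − 8.33 = 0, giving x = 0.973 V (positive root), so V_GS = 2.07 V.
I_D = (V_DD − V_GS)/R = (9.43 − 2.07) / 11.1 = 0.663 mA.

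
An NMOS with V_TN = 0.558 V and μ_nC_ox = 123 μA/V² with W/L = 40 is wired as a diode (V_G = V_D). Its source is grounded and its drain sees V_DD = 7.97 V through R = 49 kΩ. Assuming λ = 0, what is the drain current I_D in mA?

I_D = 0.146 mA

With gate tied to drain, V_GS = V_DS ≥ V_GS − V_TN, so the device is in saturation.
k_n = μ_nC_ox · (W/L) = 4.92 mA/V².
KCL at the drain: ½ k_n (V_GS − V_TN)² = (V_DD − V_GS)/R.
Let x = V_GS − 0.558. Then 121 x² + x − 7.412 = 0, giving x = 0.244 V (positive root), so V_GS = 0.802 V.
I_D = (V_DD − V_GS)/R = (7.97 − 0.802) / 49 = 0.146 mA.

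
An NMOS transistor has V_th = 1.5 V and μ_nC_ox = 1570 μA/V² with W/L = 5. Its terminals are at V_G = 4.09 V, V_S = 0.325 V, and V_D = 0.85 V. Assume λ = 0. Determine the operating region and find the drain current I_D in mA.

V_GS = V_G − V_S = 4.09 − 0.325 = 3.76 V; V_DS = V_D − V_S = 0.85 − 0.325 = 0.525 V.
k_n = μ_nC_ox · (W/L) = 7.85 mA/V².
V_ov = V_GS − V_th = 3.76 − 1.5 = 2.26 V.
Since V_DS = 0.525 V < V_ov = 2.26 V, the device is in the triode region.
I_D = k_n [V_ov · V_DS − ½ V_DS²] = 7.85 × [2.26 × 0.525 − 0.5 × 0.525²] = 8.25 mA.

Triode; I_D = 8.25 mA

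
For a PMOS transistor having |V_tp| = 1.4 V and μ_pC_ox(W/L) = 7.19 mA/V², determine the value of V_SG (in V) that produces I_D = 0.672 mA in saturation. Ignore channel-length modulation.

In saturation I_D = ½ k_p (V_SG − |V_tp|)², so V_SG − |V_tp| = √(2 I_D / k_p) = √(2 × 0.672 / 7.19) = 0.432 V.
V_SG = 1.4 + 0.432 = 1.83 V.

V_SG = 1.83 V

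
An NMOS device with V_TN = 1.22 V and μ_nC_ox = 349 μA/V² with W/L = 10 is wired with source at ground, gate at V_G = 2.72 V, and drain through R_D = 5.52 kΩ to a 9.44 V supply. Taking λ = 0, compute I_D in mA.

V_GS = V_G = 2.72 V, so V_ov = 2.72 − 1.22 = 1.5 V.
k_n = μ_nC_ox · (W/L) = 3.49 mA/V².
Assume saturation: I_D = ½ k_n V_ov² = 0.5 × 3.49 × 1.5² = 3.93 mA, giving V_DS = V_DD − I_D R_D = 9.44 − 3.93 × 5.52 = -12.2 V.
But -12.2 V < V_ov = 1.5 V, so the device is actually in triode.
In triode I_D = k_n[V_ov V_DS − ½ V_DS²] and I_D = (V_DD − V_DS)/R_D. Equating: 9.63 V_DS² − 29.9 V_DS + 9.44 = 0, giving V_DS = 0.357 V (the root below V_ov).
I_D = (9.44 − 0.357) / 5.52 = 1.65 mA.

I_D = 1.65 mA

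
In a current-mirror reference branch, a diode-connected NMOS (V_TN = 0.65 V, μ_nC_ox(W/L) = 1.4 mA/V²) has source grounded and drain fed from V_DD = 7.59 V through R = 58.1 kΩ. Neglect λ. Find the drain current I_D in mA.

With gate tied to drain, V_GS = V_DS ≥ V_GS − V_TN, so the device is in saturation.
KCL at the drain: ½ k_n (V_GS − V_TN)² = (V_DD − V_GS)/R.
Let x = V_GS − 0.65. Then 40.7 x² + x − 6.94 = 0, giving x = 0.401 V (positive root), so V_GS = 1.05 V.
I_D = (V_DD − V_GS)/R = (7.59 − 1.05) / 58.1 = 0.113 mA.

I_D = 0.113 mA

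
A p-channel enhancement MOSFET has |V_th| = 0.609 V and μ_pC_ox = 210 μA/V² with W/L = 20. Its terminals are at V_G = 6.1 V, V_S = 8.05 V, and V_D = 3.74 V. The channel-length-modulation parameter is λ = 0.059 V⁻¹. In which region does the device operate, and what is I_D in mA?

V_SG = V_S − V_G = 8.05 − 6.1 = 1.95 V; V_SD = V_S − V_D = 8.05 − 3.74 = 4.31 V.
k_p = μ_pC_ox · (W/L) = 4.2 mA/V².
V_ov = V_SG − |V_th| = 1.95 − 0.609 = 1.34 V.
Since V_SD = 4.31 V ≥ V_ov = 1.34 V, the device is in saturation.
I_D = ½ k_p V_ov² (1 + λ V_SD) = 0.5 × 4.2 × 1.34² × (1 + 0.059 × 4.31) = 4.74 mA.

Saturation; I_D = 4.74 mA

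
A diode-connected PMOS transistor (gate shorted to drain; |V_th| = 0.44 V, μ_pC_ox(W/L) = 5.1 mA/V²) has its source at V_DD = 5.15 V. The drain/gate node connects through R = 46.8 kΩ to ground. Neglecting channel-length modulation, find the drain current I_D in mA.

I_D = 0.0965 mA

With gate tied to drain, V_SG = V_SD ≥ V_SG − |V_th|, so the device is in saturation.
KCL at the drain: ½ k_p (V_SG − |V_th|)² = (V_DD − V_SG)/R.
Let x = V_SG − 0.44. Then 119 x² + x − 4.71 = 0, giving x = 0.195 V (positive root), so V_SG = 0.635 V.
I_D = (V_DD − V_SG)/R = (5.15 − 0.635) / 46.8 = 0.0965 mA.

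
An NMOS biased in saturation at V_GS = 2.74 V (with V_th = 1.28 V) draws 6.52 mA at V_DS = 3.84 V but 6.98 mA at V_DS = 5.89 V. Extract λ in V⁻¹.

With V_GS fixed, I_D ∝ (1 + λ V_DS) in saturation, so I_D2/I_D1 = (1 + λ V_DS2)/(1 + λ V_DS1).
6.98/6.52 = 1.071 = (1 + 5.89 λ)/(1 + 3.84 λ).
Solving: λ (I_D1 V_DS2 − I_D2 V_DS1) = I_D2 − I_D1, so λ = (6.98 − 6.52) / (6.52 × 5.89 − 6.98 × 3.84) = 0.46 / 11.6 = 0.0397 V⁻¹.

λ = 0.0397 V⁻¹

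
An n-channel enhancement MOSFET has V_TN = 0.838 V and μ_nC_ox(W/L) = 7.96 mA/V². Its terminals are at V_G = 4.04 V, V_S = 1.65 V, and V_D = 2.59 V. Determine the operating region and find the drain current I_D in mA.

Triode; I_D = 8.10 mA

V_GS = V_G − V_S = 4.04 − 1.65 = 2.39 V; V_DS = V_D − V_S = 2.59 − 1.65 = 0.94 V.
V_ov = V_GS − V_TN = 2.39 − 0.838 = 1.55 V.
Since V_DS = 0.94 V < V_ov = 1.55 V, the device is in the triode region.
I_D = k_n [V_ov · V_DS − ½ V_DS²] = 7.96 × [1.55 × 0.94 − 0.5 × 0.94²] = 8.1 mA.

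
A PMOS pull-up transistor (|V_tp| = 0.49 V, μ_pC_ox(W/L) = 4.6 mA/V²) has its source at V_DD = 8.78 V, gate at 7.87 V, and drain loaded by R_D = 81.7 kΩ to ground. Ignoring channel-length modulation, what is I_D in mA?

V_SG = V_DD − V_G = 8.78 − 7.87 = 0.91 V, so V_ov = 0.91 − 0.49 = 0.42 V.
Assume saturation: I_D = ½ k_p V_ov² = 0.5 × 4.6 × 0.42² = 0.406 mA, giving V_SD = V_DD − I_D R_D = 8.78 − 0.406 × 81.7 = -24.4 V.
But -24.4 V < V_ov = 0.42 V, so the device is actually in triode.
In triode I_D = k_p[V_ov V_SD − ½ V_SD²] and I_D = (V_DD − V_SD)/R_D. Equating: 188 V_SD² − 158.8 V_SD + 8.78 = 0, giving V_SD = 0.0595 V (the root below V_ov).
I_D = (8.78 − 0.0595) / 81.7 = 0.107 mA.

I_D = 0.107 mA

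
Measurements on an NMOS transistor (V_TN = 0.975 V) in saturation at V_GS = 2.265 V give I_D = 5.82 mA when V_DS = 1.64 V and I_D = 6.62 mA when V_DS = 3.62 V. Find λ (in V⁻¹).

λ = 0.0783 V⁻¹

With V_GS fixed, I_D ∝ (1 + λ V_DS) in saturation, so I_D2/I_D1 = (1 + λ V_DS2)/(1 + λ V_DS1).
6.62/5.82 = 1.137 = (1 + 3.62 λ)/(1 + 1.64 λ).
Solving: λ (I_D1 V_DS2 − I_D2 V_DS1) = I_D2 − I_D1, so λ = (6.62 − 5.82) / (5.82 × 3.62 − 6.62 × 1.64) = 0.8 / 10.2 = 0.0783 V⁻¹.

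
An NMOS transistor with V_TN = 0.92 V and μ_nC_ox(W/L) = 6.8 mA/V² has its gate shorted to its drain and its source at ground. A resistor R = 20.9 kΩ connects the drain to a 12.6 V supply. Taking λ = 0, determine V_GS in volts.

With gate tied to drain, V_GS = V_DS ≥ V_GS − V_TN, so the device is in saturation.
KCL at the drain: ½ k_n (V_GS − V_TN)² = (V_DD − V_GS)/R.
Let x = V_GS − 0.92. Then 71.1 x² + x − 11.68 = 0, giving x = 0.398 V (positive root), so V_GS = 1.32 V.
I_D = (V_DD − V_GS)/R = (12.6 − 1.32) / 20.9 = 0.54 mA.

V_GS = 1.32 V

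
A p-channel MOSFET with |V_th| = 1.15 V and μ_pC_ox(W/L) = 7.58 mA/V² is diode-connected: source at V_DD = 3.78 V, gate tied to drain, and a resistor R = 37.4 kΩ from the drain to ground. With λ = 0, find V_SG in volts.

V_SG = 1.28 V

With gate tied to drain, V_SG = V_SD ≥ V_SG − |V_th|, so the device is in saturation.
KCL at the drain: ½ k_p (V_SG − |V_th|)² = (V_DD − V_SG)/R.
Let x = V_SG − 1.15. Then 142 x² + x − 2.63 = 0, giving x = 0.133 V (positive root), so V_SG = 1.28 V.
I_D = (V_DD − V_SG)/R = (3.78 − 1.28) / 37.4 = 0.0668 mA.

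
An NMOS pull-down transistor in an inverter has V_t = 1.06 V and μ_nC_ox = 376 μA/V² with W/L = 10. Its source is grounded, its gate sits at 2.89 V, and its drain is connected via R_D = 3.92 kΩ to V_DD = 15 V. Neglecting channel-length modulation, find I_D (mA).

V_GS = V_G = 2.89 V, so V_ov = 2.89 − 1.06 = 1.83 V.
k_n = μ_nC_ox · (W/L) = 3.76 mA/V².
Assume saturation: I_D = ½ k_n V_ov² = 0.5 × 3.76 × 1.83² = 6.3 mA, giving V_DS = V_DD − I_D R_D = 15 − 6.3 × 3.92 = -9.68 V.
But -9.68 V < V_ov = 1.83 V, so the device is actually in triode.
In triode I_D = k_n[V_ov V_DS − ½ V_DS²] and I_D = (V_DD − V_DS)/R_D. Equating: 7.37 V_DS² − 27.97 V_DS + 15 = 0, giving V_DS = 0.646 V (the root below V_ov).
I_D = (15 − 0.646) / 3.92 = 3.66 mA.

I_D = 3.66 mA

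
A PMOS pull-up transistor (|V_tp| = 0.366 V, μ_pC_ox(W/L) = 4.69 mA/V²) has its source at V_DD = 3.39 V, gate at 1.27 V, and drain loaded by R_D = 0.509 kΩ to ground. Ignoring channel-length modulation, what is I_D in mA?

I_D = 5.09 mA

V_SG = V_DD − V_G = 3.39 − 1.27 = 2.12 V, so V_ov = 2.12 − 0.366 = 1.75 V.
Assume saturation: I_D = ½ k_p V_ov² = 0.5 × 4.69 × 1.75² = 7.21 mA, giving V_SD = V_DD − I_D R_D = 3.39 − 7.21 × 0.509 = -0.282 V.
But -0.282 V < V_ov = 1.75 V, so the device is actually in triode.
In triode I_D = k_p[V_ov V_SD − ½ V_SD²] and I_D = (V_DD − V_SD)/R_D. Equating: 1.19 V_SD² − 5.187 V_SD + 3.39 = 0, giving V_SD = 0.801 V (the root below V_ov).
I_D = (3.39 − 0.801) / 0.509 = 5.09 mA.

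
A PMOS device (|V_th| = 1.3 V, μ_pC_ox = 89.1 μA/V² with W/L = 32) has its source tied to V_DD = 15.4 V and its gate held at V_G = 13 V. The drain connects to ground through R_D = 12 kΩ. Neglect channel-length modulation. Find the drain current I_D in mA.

V_SG = V_DD − V_G = 15.4 − 13 = 2.4 V, so V_ov = 2.4 − 1.3 = 1.1 V.
k_p = μ_pC_ox · (W/L) = 2.851 mA/V².
Assume saturation: I_D = ½ k_p V_ov² = 0.5 × 2.851 × 1.1² = 1.72 mA, giving V_SD = V_DD − I_D R_D = 15.4 − 1.72 × 12 = -5.3 V.
But -5.3 V < V_ov = 1.1 V, so the device is actually in triode.
In triode I_D = k_p[V_ov V_SD − ½ V_SD²] and I_D = (V_DD − V_SD)/R_D. Equating: 17.1 V_SD² − 38.64 V_SD + 15.4 = 0, giving V_SD = 0.517 V (the root below V_ov).
I_D = (15.4 − 0.517) / 12 = 1.24 mA.

I_D = 1.24 mA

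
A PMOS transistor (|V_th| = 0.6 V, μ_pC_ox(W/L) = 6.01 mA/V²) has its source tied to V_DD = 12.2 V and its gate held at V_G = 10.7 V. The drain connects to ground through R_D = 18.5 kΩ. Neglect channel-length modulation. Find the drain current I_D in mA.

I_D = 0.652 mA

V_SG = V_DD − V_G = 12.2 − 10.7 = 1.5 V, so V_ov = 1.5 − 0.6 = 0.9 V.
Assume saturation: I_D = ½ k_p V_ov² = 0.5 × 6.01 × 0.9² = 2.43 mA, giving V_SD = V_DD − I_D R_D = 12.2 − 2.43 × 18.5 = -32.8 V.
But -32.8 V < V_ov = 0.9 V, so the device is actually in triode.
In triode I_D = k_p[V_ov V_SD − ½ V_SD²] and I_D = (V_DD − V_SD)/R_D. Equating: 55.6 V_SD² − 101.1 V_SD + 12.2 = 0, giving V_SD = 0.13 V (the root below V_ov).
I_D = (12.2 − 0.13) / 18.5 = 0.652 mA.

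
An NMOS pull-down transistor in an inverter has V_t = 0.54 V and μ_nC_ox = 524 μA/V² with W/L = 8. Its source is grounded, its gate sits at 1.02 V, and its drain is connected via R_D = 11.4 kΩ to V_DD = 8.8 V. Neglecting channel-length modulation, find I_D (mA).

I_D = 0.483 mA

V_GS = V_G = 1.02 V, so V_ov = 1.02 − 0.54 = 0.48 V.
k_n = μ_nC_ox · (W/L) = 4.192 mA/V².
Assume saturation: I_D = ½ k_n V_ov² = 0.5 × 4.192 × 0.48² = 0.483 mA, giving V_DS = V_DD − I_D R_D = 8.8 − 0.483 × 11.4 = 3.29 V.
V_DS = 3.29 V ≥ V_ov = 0.48 V, confirming saturation.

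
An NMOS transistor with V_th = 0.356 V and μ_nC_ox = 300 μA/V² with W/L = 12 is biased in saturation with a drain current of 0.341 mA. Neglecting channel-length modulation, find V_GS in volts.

V_GS = 0.791 V

k_n = μ_nC_ox · (W/L) = 3.6 mA/V².
In saturation I_D = ½ k_n (V_GS − V_th)², so V_GS − V_th = √(2 I_D / k_n) = √(2 × 0.341 / 3.6) = 0.435 V.
V_GS = 0.356 + 0.435 = 0.791 V.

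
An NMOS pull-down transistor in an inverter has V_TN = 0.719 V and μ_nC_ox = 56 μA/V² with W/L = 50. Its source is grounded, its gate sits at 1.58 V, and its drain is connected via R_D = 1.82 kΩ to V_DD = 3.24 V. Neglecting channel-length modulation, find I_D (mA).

V_GS = V_G = 1.58 V, so V_ov = 1.58 − 0.719 = 0.861 V.
k_n = μ_nC_ox · (W/L) = 2.8 mA/V².
Assume saturation: I_D = ½ k_n V_ov² = 0.5 × 2.8 × 0.861² = 1.04 mA, giving V_DS = V_DD − I_D R_D = 3.24 − 1.04 × 1.82 = 1.35 V.
V_DS = 1.35 V ≥ V_ov = 0.861 V, confirming saturation.

I_D = 1.04 mA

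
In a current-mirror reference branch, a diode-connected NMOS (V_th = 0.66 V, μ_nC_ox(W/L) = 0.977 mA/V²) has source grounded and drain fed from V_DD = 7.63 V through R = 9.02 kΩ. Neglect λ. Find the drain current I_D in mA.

I_D = 0.645 mA

With gate tied to drain, V_GS = V_DS ≥ V_GS − V_th, so the device is in saturation.
KCL at the drain: ½ k_n (V_GS − V_th)² = (V_DD − V_GS)/R.
Let x = V_GS − 0.66. Then 4.41 x² + x − 6.97 = 0, giving x = 1.15 V (positive root), so V_GS = 1.81 V.
I_D = (V_DD − V_GS)/R = (7.63 − 1.81) / 9.02 = 0.645 mA.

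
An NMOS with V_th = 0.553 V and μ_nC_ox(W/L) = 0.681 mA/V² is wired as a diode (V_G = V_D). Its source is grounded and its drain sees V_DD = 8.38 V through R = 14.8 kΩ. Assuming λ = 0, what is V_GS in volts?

V_GS = 1.70 V

With gate tied to drain, V_GS = V_DS ≥ V_GS − V_th, so the device is in saturation.
KCL at the drain: ½ k_n (V_GS − V_th)² = (V_DD − V_GS)/R.
Let x = V_GS − 0.553. Then 5.04 x² + x − 7.827 = 0, giving x = 1.15 V (positive root), so V_GS = 1.7 V.
I_D = (V_DD − V_GS)/R = (8.38 − 1.7) / 14.8 = 0.451 mA.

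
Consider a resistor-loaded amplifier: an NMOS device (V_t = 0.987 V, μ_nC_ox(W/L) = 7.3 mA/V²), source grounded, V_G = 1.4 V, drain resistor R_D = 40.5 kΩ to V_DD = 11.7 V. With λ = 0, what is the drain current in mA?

V_GS = V_G = 1.4 V, so V_ov = 1.4 − 0.987 = 0.413 V.
Assume saturation: I_D = ½ k_n V_ov² = 0.5 × 7.3 × 0.413² = 0.623 mA, giving V_DS = V_DD − I_D R_D = 11.7 − 0.623 × 40.5 = -13.5 V.
But -13.5 V < V_ov = 0.413 V, so the device is actually in triode.
In triode I_D = k_n[V_ov V_DS − ½ V_DS²] and I_D = (V_DD − V_DS)/R_D. Equating: 148 V_DS² − 123.1 V_DS + 11.7 = 0, giving V_DS = 0.109 V (the root below V_ov).
I_D = (11.7 − 0.109) / 40.5 = 0.286 mA.

I_D = 0.286 mA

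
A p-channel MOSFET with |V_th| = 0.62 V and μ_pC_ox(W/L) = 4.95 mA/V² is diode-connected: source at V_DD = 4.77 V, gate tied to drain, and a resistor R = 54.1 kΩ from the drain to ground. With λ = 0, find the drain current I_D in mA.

I_D = 0.0735 mA

With gate tied to drain, V_SG = V_SD ≥ V_SG − |V_th|, so the device is in saturation.
KCL at the drain: ½ k_p (V_SG − |V_th|)² = (V_DD − V_SG)/R.
Let x = V_SG − 0.62. Then 134 x² + x − 4.15 = 0, giving x = 0.172 V (positive root), so V_SG = 0.792 V.
I_D = (V_DD − V_SG)/R = (4.77 − 0.792) / 54.1 = 0.0735 mA.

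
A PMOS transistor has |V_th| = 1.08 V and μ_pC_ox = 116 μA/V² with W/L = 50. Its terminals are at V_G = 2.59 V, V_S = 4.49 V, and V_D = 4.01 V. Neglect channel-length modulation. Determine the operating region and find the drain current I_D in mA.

V_SG = V_S − V_G = 4.49 − 2.59 = 1.9 V; V_SD = V_S − V_D = 4.49 − 4.01 = 0.48 V.
k_p = μ_pC_ox · (W/L) = 5.8 mA/V².
V_ov = V_SG − |V_th| = 1.9 − 1.08 = 0.82 V.
Since V_SD = 0.48 V < V_ov = 0.82 V, the device is in the triode region.
I_D = k_p [V_ov · V_SD − ½ V_SD²] = 5.8 × [0.82 × 0.48 − 0.5 × 0.48²] = 1.61 mA.

Triode; I_D = 1.61 mA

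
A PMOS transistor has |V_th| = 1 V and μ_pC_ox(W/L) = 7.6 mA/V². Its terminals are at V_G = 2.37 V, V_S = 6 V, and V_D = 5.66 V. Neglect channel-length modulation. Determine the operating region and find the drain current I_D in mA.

Triode; I_D = 6.36 mA

V_SG = V_S − V_G = 6 − 2.37 = 3.63 V; V_SD = V_S − V_D = 6 − 5.66 = 0.34 V.
V_ov = V_SG − |V_th| = 3.63 − 1 = 2.63 V.
Since V_SD = 0.34 V < V_ov = 2.63 V, the device is in the triode region.
I_D = k_p [V_ov · V_SD − ½ V_SD²] = 7.6 × [2.63 × 0.34 − 0.5 × 0.34²] = 6.36 mA.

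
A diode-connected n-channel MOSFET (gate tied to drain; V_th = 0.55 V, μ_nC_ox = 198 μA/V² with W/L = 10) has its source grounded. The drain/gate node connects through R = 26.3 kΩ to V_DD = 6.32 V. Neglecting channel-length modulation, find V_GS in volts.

V_GS = 1.00 V

With gate tied to drain, V_GS = V_DS ≥ V_GS − V_th, so the device is in saturation.
k_n = μ_nC_ox · (W/L) = 1.98 mA/V².
KCL at the drain: ½ k_n (V_GS − V_th)² = (V_DD − V_GS)/R.
Let x = V_GS − 0.55. Then 26 x² + x − 5.77 = 0, giving x = 0.452 V (positive root), so V_GS = 1 V.
I_D = (V_DD − V_GS)/R = (6.32 − 1) / 26.3 = 0.202 mA.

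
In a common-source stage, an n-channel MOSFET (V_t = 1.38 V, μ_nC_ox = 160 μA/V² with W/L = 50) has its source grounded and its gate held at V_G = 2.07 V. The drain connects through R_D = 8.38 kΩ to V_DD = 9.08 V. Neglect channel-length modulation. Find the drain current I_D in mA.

I_D = 1.06 mA

V_GS = V_G = 2.07 V, so V_ov = 2.07 − 1.38 = 0.69 V.
k_n = μ_nC_ox · (W/L) = 8 mA/V².
Assume saturation: I_D = ½ k_n V_ov² = 0.5 × 8 × 0.69² = 1.9 mA, giving V_DS = V_DD − I_D R_D = 9.08 − 1.9 × 8.38 = -6.88 V.
But -6.88 V < V_ov = 0.69 V, so the device is actually in triode.
In triode I_D = k_n[V_ov V_DS − ½ V_DS²] and I_D = (V_DD − V_DS)/R_D. Equating: 33.5 V_DS² − 47.26 V_DS + 9.08 = 0, giving V_DS = 0.229 V (the root below V_ov).
I_D = (9.08 − 0.229) / 8.38 = 1.06 mA.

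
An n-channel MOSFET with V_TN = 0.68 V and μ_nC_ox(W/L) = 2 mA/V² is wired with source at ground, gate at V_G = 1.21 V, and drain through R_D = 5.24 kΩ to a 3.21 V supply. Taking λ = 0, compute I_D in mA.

V_GS = V_G = 1.21 V, so V_ov = 1.21 − 0.68 = 0.53 V.
Assume saturation: I_D = ½ k_n V_ov² = 0.5 × 2 × 0.53² = 0.281 mA, giving V_DS = V_DD − I_D R_D = 3.21 − 0.281 × 5.24 = 1.74 V.
V_DS = 1.74 V ≥ V_ov = 0.53 V, confirming saturation.

I_D = 0.281 mA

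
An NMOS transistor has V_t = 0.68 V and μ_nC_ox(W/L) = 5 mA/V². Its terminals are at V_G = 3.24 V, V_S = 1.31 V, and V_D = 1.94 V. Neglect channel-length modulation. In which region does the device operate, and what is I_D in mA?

V_GS = V_G − V_S = 3.24 − 1.31 = 1.93 V; V_DS = V_D − V_S = 1.94 − 1.31 = 0.63 V.
V_ov = V_GS − V_t = 1.93 − 0.68 = 1.25 V.
Since V_DS = 0.63 V < V_ov = 1.25 V, the device is in the triode region.
I_D = k_n [V_ov · V_DS − ½ V_DS²] = 5 × [1.25 × 0.63 − 0.5 × 0.63²] = 2.95 mA.

Triode; I_D = 2.95 mA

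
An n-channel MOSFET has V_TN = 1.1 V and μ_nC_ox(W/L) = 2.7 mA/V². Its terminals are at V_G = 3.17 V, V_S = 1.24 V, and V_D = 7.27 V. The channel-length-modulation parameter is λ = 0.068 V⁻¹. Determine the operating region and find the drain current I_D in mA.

V_GS = V_G − V_S = 3.17 − 1.24 = 1.93 V; V_DS = V_D − V_S = 7.27 − 1.24 = 6.03 V.
V_ov = V_GS − V_TN = 1.93 − 1.1 = 0.83 V.
Since V_DS = 6.03 V ≥ V_ov = 0.83 V, the device is in saturation.
I_D = ½ k_n V_ov² (1 + λ V_DS) = 0.5 × 2.7 × 0.83² × (1 + 0.068 × 6.03) = 1.31 mA.

Saturation; I_D = 1.31 mA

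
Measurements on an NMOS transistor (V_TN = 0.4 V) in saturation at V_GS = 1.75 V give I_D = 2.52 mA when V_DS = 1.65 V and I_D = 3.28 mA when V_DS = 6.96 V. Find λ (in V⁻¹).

λ = 0.0627 V⁻¹

With V_GS fixed, I_D ∝ (1 + λ V_DS) in saturation, so I_D2/I_D1 = (1 + λ V_DS2)/(1 + λ V_DS1).
3.28/2.52 = 1.302 = (1 + 6.96 λ)/(1 + 1.65 λ).
Solving: λ (I_D1 V_DS2 − I_D2 V_DS1) = I_D2 − I_D1, so λ = (3.28 − 2.52) / (2.52 × 6.96 − 3.28 × 1.65) = 0.76 / 12.1 = 0.0627 V⁻¹.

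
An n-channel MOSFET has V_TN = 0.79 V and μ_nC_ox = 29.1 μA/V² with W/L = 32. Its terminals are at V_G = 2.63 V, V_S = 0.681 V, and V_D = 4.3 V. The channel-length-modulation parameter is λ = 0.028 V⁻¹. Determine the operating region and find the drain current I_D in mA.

Saturation; I_D = 0.689 mA

V_GS = V_G − V_S = 2.63 − 0.681 = 1.95 V; V_DS = V_D − V_S = 4.3 − 0.681 = 3.62 V.
k_n = μ_nC_ox · (W/L) = 0.9312 mA/V².
V_ov = V_GS − V_TN = 1.95 − 0.79 = 1.16 V.
Since V_DS = 3.62 V ≥ V_ov = 1.16 V, the device is in saturation.
I_D = ½ k_n V_ov² (1 + λ V_DS) = 0.5 × 0.9312 × 1.16² × (1 + 0.028 × 3.62) = 0.689 mA.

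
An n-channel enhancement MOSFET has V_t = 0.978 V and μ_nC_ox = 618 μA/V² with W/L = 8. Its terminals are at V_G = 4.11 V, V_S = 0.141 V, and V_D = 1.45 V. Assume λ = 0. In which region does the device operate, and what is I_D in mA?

V_GS = V_G − V_S = 4.11 − 0.141 = 3.97 V; V_DS = V_D − V_S = 1.45 − 0.141 = 1.31 V.
k_n = μ_nC_ox · (W/L) = 4.944 mA/V².
V_ov = V_GS − V_t = 3.97 − 0.978 = 2.99 V.
Since V_DS = 1.31 V < V_ov = 2.99 V, the device is in the triode region.
I_D = k_n [V_ov · V_DS − ½ V_DS²] = 4.944 × [2.99 × 1.31 − 0.5 × 1.31²] = 15.1 mA.

Triode; I_D = 15.1 mA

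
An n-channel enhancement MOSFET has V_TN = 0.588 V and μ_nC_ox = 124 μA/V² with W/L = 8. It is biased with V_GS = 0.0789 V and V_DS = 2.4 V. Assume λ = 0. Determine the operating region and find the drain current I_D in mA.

V_GS = 0.0789 V < V_TN = 0.588 V, so the transistor is in cutoff.

Cutoff; I_D = 0 mA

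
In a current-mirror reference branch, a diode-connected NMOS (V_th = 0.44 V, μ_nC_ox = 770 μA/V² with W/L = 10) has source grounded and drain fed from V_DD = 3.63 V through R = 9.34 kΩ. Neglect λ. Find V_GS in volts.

With gate tied to drain, V_GS = V_DS ≥ V_GS − V_th, so the device is in saturation.
k_n = μ_nC_ox · (W/L) = 7.7 mA/V².
KCL at the drain: ½ k_n (V_GS − V_th)² = (V_DD − V_GS)/R.
Let x = V_GS − 0.44. Then 36 x² + x − 3.19 = 0, giving x = 0.284 V (positive root), so V_GS = 0.724 V.
I_D = (V_DD − V_GS)/R = (3.63 − 0.724) / 9.34 = 0.311 mA.

V_GS = 0.724 V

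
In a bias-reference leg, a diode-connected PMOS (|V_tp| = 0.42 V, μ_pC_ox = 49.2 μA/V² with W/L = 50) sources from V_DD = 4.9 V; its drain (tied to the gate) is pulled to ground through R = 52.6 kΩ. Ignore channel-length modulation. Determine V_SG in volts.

With gate tied to drain, V_SG = V_SD ≥ V_SG − |V_tp|, so the device is in saturation.
k_p = μ_pC_ox · (W/L) = 2.46 mA/V².
KCL at the drain: ½ k_p (V_SG − |V_tp|)² = (V_DD − V_SG)/R.
Let x = V_SG − 0.42. Then 64.7 x² + x − 4.48 = 0, giving x = 0.256 V (positive root), so V_SG = 0.676 V.
I_D = (V_DD − V_SG)/R = (4.9 − 0.676) / 52.6 = 0.0803 mA.

V_SG = 0.676 V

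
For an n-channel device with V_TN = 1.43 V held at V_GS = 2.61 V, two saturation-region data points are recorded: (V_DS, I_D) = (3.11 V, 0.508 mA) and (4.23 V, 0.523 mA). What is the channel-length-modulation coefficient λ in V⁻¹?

λ = 0.0287 V⁻¹

With V_GS fixed, I_D ∝ (1 + λ V_DS) in saturation, so I_D2/I_D1 = (1 + λ V_DS2)/(1 + λ V_DS1).
0.523/0.508 = 1.03 = (1 + 4.23 λ)/(1 + 3.11 λ).
Solving: λ (I_D1 V_DS2 − I_D2 V_DS1) = I_D2 − I_D1, so λ = (0.523 − 0.508) / (0.508 × 4.23 − 0.523 × 3.11) = 0.015 / 0.522 = 0.0287 V⁻¹.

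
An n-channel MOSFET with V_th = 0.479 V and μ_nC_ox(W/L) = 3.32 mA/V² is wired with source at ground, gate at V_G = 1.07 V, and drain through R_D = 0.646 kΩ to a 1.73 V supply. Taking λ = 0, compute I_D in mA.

V_GS = V_G = 1.07 V, so V_ov = 1.07 − 0.479 = 0.591 V.
Assume saturation: I_D = ½ k_n V_ov² = 0.5 × 3.32 × 0.591² = 0.58 mA, giving V_DS = V_DD − I_D R_D = 1.73 − 0.58 × 0.646 = 1.36 V.
V_DS = 1.36 V ≥ V_ov = 0.591 V, confirming saturation.

I_D = 0.580 mA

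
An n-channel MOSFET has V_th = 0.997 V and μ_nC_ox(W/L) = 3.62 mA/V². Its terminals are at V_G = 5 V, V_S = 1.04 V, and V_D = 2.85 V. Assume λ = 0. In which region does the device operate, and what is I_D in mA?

V_GS = V_G − V_S = 5 − 1.04 = 3.96 V; V_DS = V_D − V_S = 2.85 − 1.04 = 1.81 V.
V_ov = V_GS − V_th = 3.96 − 0.997 = 2.96 V.
Since V_DS = 1.81 V < V_ov = 2.96 V, the device is in the triode region.
I_D = k_n [V_ov · V_DS − ½ V_DS²] = 3.62 × [2.96 × 1.81 − 0.5 × 1.81²] = 13.5 mA.

Triode; I_D = 13.5 mA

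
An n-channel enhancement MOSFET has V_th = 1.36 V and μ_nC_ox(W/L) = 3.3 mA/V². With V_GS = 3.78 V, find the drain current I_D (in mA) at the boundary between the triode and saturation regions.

I_D = 9.66 mA

At the boundary V_DS = V_ov = V_GS − V_th = 3.78 − 1.36 = 2.42 V.
I_D = ½ k_n V_ov² = 0.5 × 3.3 × 2.42² = 9.66 mA.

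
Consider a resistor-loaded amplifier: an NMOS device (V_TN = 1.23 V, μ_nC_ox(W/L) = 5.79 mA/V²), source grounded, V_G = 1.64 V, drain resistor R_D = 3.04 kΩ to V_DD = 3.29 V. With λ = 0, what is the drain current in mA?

I_D = 0.487 mA

V_GS = V_G = 1.64 V, so V_ov = 1.64 − 1.23 = 0.41 V.
Assume saturation: I_D = ½ k_n V_ov² = 0.5 × 5.79 × 0.41² = 0.487 mA, giving V_DS = V_DD − I_D R_D = 3.29 − 0.487 × 3.04 = 1.81 V.
V_DS = 1.81 V ≥ V_ov = 0.41 V, confirming saturation.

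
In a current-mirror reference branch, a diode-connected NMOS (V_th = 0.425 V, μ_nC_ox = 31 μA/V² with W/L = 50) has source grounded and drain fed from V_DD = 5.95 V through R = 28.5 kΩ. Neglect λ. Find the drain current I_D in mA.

With gate tied to drain, V_GS = V_DS ≥ V_GS − V_th, so the device is in saturation.
k_n = μ_nC_ox · (W/L) = 1.55 mA/V².
KCL at the drain: ½ k_n (V_GS − V_th)² = (V_DD − V_GS)/R.
Let x = V_GS − 0.425. Then 22.1 x² + x − 5.525 = 0, giving x = 0.478 V (positive root), so V_GS = 0.903 V.
I_D = (V_DD − V_GS)/R = (5.95 − 0.903) / 28.5 = 0.177 mA.

I_D = 0.177 mA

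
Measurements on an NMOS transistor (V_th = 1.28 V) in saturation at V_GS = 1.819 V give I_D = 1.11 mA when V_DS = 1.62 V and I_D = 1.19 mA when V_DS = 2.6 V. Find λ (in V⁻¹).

λ = 0.0835 V⁻¹

With V_GS fixed, I_D ∝ (1 + λ V_DS) in saturation, so I_D2/I_D1 = (1 + λ V_DS2)/(1 + λ V_DS1).
1.19/1.11 = 1.072 = (1 + 2.6 λ)/(1 + 1.62 λ).
Solving: λ (I_D1 V_DS2 − I_D2 V_DS1) = I_D2 − I_D1, so λ = (1.19 − 1.11) / (1.11 × 2.6 − 1.19 × 1.62) = 0.08 / 0.958 = 0.0835 V⁻¹.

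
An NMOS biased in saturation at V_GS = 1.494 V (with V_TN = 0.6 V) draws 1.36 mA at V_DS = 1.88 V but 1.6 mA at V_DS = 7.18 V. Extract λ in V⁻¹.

λ = 0.0355 V⁻¹

With V_GS fixed, I_D ∝ (1 + λ V_DS) in saturation, so I_D2/I_D1 = (1 + λ V_DS2)/(1 + λ V_DS1).
1.6/1.36 = 1.176 = (1 + 7.18 λ)/(1 + 1.88 λ).
Solving: λ (I_D1 V_DS2 − I_D2 V_DS1) = I_D2 − I_D1, so λ = (1.6 − 1.36) / (1.36 × 7.18 − 1.6 × 1.88) = 0.24 / 6.76 = 0.0355 V⁻¹.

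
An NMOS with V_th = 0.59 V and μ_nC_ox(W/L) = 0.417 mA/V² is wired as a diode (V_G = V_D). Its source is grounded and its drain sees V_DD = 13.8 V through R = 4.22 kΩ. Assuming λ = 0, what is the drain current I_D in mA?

With gate tied to drain, V_GS = V_DS ≥ V_GS − V_th, so the device is in saturation.
KCL at the drain: ½ k_n (V_GS − V_th)² = (V_DD − V_GS)/R.
Let x = V_GS − 0.59. Then 0.88 x² + x − 13.21 = 0, giving x = 3.35 V (positive root), so V_GS = 3.94 V.
I_D = (V_DD − V_GS)/R = (13.8 − 3.94) / 4.22 = 2.34 mA.

I_D = 2.34 mA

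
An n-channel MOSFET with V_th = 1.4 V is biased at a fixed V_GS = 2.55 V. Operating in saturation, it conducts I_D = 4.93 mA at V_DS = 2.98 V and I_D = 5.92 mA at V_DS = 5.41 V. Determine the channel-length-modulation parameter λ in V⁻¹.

λ = 0.110 V⁻¹

With V_GS fixed, I_D ∝ (1 + λ V_DS) in saturation, so I_D2/I_D1 = (1 + λ V_DS2)/(1 + λ V_DS1).
5.92/4.93 = 1.201 = (1 + 5.41 λ)/(1 + 2.98 λ).
Solving: λ (I_D1 V_DS2 − I_D2 V_DS1) = I_D2 − I_D1, so λ = (5.92 − 4.93) / (4.93 × 5.41 − 5.92 × 2.98) = 0.99 / 9.03 = 0.11 V⁻¹.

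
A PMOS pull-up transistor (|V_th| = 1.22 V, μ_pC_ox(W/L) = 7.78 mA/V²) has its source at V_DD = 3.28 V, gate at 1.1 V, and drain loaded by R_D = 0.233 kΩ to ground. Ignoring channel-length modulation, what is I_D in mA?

V_SG = V_DD − V_G = 3.28 − 1.1 = 2.18 V, so V_ov = 2.18 − 1.22 = 0.96 V.
Assume saturation: I_D = ½ k_p V_ov² = 0.5 × 7.78 × 0.96² = 3.59 mA, giving V_SD = V_DD − I_D R_D = 3.28 − 3.59 × 0.233 = 2.44 V.
V_SD = 2.44 V ≥ V_ov = 0.96 V, confirming saturation.

I_D = 3.59 mA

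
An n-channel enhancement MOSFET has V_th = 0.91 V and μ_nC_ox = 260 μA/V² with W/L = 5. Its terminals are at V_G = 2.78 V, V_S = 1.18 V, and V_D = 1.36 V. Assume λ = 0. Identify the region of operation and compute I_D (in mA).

V_GS = V_G − V_S = 2.78 − 1.18 = 1.6 V; V_DS = V_D − V_S = 1.36 − 1.18 = 0.18 V.
k_n = μ_nC_ox · (W/L) = 1.3 mA/V².
V_ov = V_GS − V_th = 1.6 − 0.91 = 0.69 V.
Since V_DS = 0.18 V < V_ov = 0.69 V, the device is in the triode region.
I_D = k_n [V_ov · V_DS − ½ V_DS²] = 1.3 × [0.69 × 0.18 − 0.5 × 0.18²] = 0.14 mA.

Triode; I_D = 0.140 mA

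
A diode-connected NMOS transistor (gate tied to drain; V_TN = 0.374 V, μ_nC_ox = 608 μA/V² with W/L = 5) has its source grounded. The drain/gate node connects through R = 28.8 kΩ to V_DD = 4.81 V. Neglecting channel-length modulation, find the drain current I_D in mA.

With gate tied to drain, V_GS = V_DS ≥ V_GS − V_TN, so the device is in saturation.
k_n = μ_nC_ox · (W/L) = 3.04 mA/V².
KCL at the drain: ½ k_n (V_GS − V_TN)² = (V_DD − V_GS)/R.
Let x = V_GS − 0.374. Then 43.8 x² + x − 4.436 = 0, giving x = 0.307 V (positive root), so V_GS = 0.681 V.
I_D = (V_DD − V_GS)/R = (4.81 − 0.681) / 28.8 = 0.143 mA.

I_D = 0.143 mA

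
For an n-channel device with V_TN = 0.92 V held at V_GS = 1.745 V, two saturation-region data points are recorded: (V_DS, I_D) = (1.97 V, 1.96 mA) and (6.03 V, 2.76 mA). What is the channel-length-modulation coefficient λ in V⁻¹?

λ = 0.125 V⁻¹

With V_GS fixed, I_D ∝ (1 + λ V_DS) in saturation, so I_D2/I_D1 = (1 + λ V_DS2)/(1 + λ V_DS1).
2.76/1.96 = 1.408 = (1 + 6.03 λ)/(1 + 1.97 λ).
Solving: λ (I_D1 V_DS2 − I_D2 V_DS1) = I_D2 − I_D1, so λ = (2.76 − 1.96) / (1.96 × 6.03 − 2.76 × 1.97) = 0.8 / 6.38 = 0.125 V⁻¹.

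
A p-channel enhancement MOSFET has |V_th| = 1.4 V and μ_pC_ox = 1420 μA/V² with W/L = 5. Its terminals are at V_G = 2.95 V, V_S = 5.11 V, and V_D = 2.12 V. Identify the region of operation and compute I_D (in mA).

V_SG = V_S − V_G = 5.11 − 2.95 = 2.16 V; V_SD = V_S − V_D = 5.11 − 2.12 = 2.99 V.
k_p = μ_pC_ox · (W/L) = 7.1 mA/V².
V_ov = V_SG − |V_th| = 2.16 − 1.4 = 0.76 V.
Since V_SD = 2.99 V ≥ V_ov = 0.76 V, the device is in saturation.
I_D = ½ k_p V_ov² = 0.5 × 7.1 × 0.76² = 2.05 mA.

Saturation; I_D = 2.05 mA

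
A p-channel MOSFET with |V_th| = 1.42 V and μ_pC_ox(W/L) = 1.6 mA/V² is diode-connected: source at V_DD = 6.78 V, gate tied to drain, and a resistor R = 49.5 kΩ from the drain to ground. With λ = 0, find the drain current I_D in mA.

With gate tied to drain, V_SG = V_SD ≥ V_SG − |V_th|, so the device is in saturation.
KCL at the drain: ½ k_p (V_SG − |V_th|)² = (V_DD − V_SG)/R.
Let x = V_SG − 1.42. Then 39.6 x² + x − 5.36 = 0, giving x = 0.355 V (positive root), so V_SG = 1.78 V.
I_D = (V_DD − V_SG)/R = (6.78 − 1.78) / 49.5 = 0.101 mA.

I_D = 0.101 mA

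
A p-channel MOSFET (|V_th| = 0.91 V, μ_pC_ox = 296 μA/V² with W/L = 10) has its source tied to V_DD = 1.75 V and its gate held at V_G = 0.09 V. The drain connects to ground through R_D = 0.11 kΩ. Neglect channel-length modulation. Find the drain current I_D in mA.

I_D = 0.832 mA

V_SG = V_DD − V_G = 1.75 − 0.09 = 1.66 V, so V_ov = 1.66 − 0.91 = 0.75 V.
k_p = μ_pC_ox · (W/L) = 2.96 mA/V².
Assume saturation: I_D = ½ k_p V_ov² = 0.5 × 2.96 × 0.75² = 0.832 mA, giving V_SD = V_DD − I_D R_D = 1.75 − 0.832 × 0.11 = 1.66 V.
V_SD = 1.66 V ≥ V_ov = 0.75 V, confirming saturation.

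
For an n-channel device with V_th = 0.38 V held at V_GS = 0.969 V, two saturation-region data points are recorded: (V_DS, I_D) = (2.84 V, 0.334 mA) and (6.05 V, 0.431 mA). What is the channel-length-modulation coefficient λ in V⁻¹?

With V_GS fixed, I_D ∝ (1 + λ V_DS) in saturation, so I_D2/I_D1 = (1 + λ V_DS2)/(1 + λ V_DS1).
0.431/0.334 = 1.29 = (1 + 6.05 λ)/(1 + 2.84 λ).
Solving: λ (I_D1 V_DS2 − I_D2 V_DS1) = I_D2 − I_D1, so λ = (0.431 − 0.334) / (0.334 × 6.05 − 0.431 × 2.84) = 0.097 / 0.797 = 0.122 V⁻¹.

λ = 0.122 V⁻¹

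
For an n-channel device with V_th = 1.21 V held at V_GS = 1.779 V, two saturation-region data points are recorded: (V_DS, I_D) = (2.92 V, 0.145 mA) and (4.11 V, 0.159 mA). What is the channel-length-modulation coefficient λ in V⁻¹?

With V_GS fixed, I_D ∝ (1 + λ V_DS) in saturation, so I_D2/I_D1 = (1 + λ V_DS2)/(1 + λ V_DS1).
0.159/0.145 = 1.097 = (1 + 4.11 λ)/(1 + 2.92 λ).
Solving: λ (I_D1 V_DS2 − I_D2 V_DS1) = I_D2 − I_D1, so λ = (0.159 − 0.145) / (0.145 × 4.11 − 0.159 × 2.92) = 0.014 / 0.132 = 0.106 V⁻¹.

λ = 0.106 V⁻¹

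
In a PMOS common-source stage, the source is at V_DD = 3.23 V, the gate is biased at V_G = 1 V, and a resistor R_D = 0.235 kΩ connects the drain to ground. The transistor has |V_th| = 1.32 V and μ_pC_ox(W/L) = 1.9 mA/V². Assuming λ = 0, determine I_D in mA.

I_D = 0.787 mA

V_SG = V_DD − V_G = 3.23 − 1 = 2.23 V, so V_ov = 2.23 − 1.32 = 0.91 V.
Assume saturation: I_D = ½ k_p V_ov² = 0.5 × 1.9 × 0.91² = 0.787 mA, giving V_SD = V_DD − I_D R_D = 3.23 − 0.787 × 0.235 = 3.05 V.
V_SD = 3.05 V ≥ V_ov = 0.91 V, confirming saturation.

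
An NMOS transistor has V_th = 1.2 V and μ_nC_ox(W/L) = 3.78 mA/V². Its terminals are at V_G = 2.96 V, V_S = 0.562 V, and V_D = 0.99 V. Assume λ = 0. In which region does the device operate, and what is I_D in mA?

Triode; I_D = 1.59 mA

V_GS = V_G − V_S = 2.96 − 0.562 = 2.4 V; V_DS = V_D − V_S = 0.99 − 0.562 = 0.428 V.
V_ov = V_GS − V_th = 2.4 − 1.2 = 1.2 V.
Since V_DS = 0.428 V < V_ov = 1.2 V, the device is in the triode region.
I_D = k_n [V_ov · V_DS − ½ V_DS²] = 3.78 × [1.2 × 0.428 − 0.5 × 0.428²] = 1.59 mA.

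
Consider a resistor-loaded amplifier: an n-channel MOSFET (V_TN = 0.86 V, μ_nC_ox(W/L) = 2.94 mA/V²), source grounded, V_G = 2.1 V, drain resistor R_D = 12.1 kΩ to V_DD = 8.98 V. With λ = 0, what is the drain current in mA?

V_GS = V_G = 2.1 V, so V_ov = 2.1 − 0.86 = 1.24 V.
Assume saturation: I_D = ½ k_n V_ov² = 0.5 × 2.94 × 1.24² = 2.26 mA, giving V_DS = V_DD − I_D R_D = 8.98 − 2.26 × 12.1 = -18.4 V.
But -18.4 V < V_ov = 1.24 V, so the device is actually in triode.
In triode I_D = k_n[V_ov V_DS − ½ V_DS²] and I_D = (V_DD − V_DS)/R_D. Equating: 17.8 V_DS² − 45.11 V_DS + 8.98 = 0, giving V_DS = 0.218 V (the root below V_ov).
I_D = (8.98 − 0.218) / 12.1 = 0.724 mA.

I_D = 0.724 mA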